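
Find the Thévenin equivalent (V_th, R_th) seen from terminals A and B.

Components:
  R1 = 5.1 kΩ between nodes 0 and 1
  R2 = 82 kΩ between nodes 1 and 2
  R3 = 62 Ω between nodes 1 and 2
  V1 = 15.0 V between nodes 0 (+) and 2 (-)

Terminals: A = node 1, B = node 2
Step 1 — V_th is the open-circuit voltage V_A - V_B (nothing connected across the terminals).
Nodal analysis, taking node 2 as the 0 V reference.
Source V1 fixes V_0 = 15 V.
KCL at each unknown node (sum of currents leaving = 0; resistances in Ω):
  Node 1: (V_1 - 15)/5100 + (V_1 - 0)/82000 + (V_1 - 0)/62 = 0
Collecting terms: 0.01634 × V_1 = 0.002941  =>  V_1 = 0.18 V
V_th = V_1 - V_2 = 0.18 - 0 = 0.18 V
Step 2 — R_th: zero the source — replace V1 by a short circuit (node 2 merges into node 0) — and find the resistance seen between A (node 1) and B (node 0).
Reduce the network between node 1 (A) and node 0 (B) by series/parallel combination:
  Rp1 = R1 ‖ R2 ‖ R3 (parallel, all between nodes 0 and 1) = 1/(1/5100 + 1/82000 + 1/62) = 61.21 Ω
R_th = 61.21 Ω

Final answer: V_th = 0.18 V, R_th = 61.21 Ω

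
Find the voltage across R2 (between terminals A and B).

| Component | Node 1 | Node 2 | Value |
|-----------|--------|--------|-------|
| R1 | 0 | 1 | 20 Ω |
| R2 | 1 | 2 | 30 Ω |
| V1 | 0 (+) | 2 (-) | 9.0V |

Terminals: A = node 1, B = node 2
R1 and R2 are in series across V1 (node 0 → node 1 → node 2), and the output A–B is taken across R2, so this is a voltage divider.
Series current: I = V1/(R1 + R2) = 9/(20 + 30) = 9/50 = 0.18 A
V_R2 = I × R2 = V1 × R2/(R1 + R2) = 9 × 30/50 = 5.4 V

Final answer: 5.4 V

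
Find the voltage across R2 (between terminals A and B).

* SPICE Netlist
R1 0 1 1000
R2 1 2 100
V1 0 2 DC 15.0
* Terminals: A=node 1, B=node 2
R1 and R2 are in series across V1 (node 0 → node 1 → node 2), and the output A–B is taken across R2, so this is a voltage divider.
Series current: I = V1/(R1 + R2) = 15/(1000 + 100) = 15/1100 = 0.01364 A
V_R2 = I × R2 = V1 × R2/(R1 + R2) = 15 × 100/1100 = 1.364 V

Final answer: 1.364 V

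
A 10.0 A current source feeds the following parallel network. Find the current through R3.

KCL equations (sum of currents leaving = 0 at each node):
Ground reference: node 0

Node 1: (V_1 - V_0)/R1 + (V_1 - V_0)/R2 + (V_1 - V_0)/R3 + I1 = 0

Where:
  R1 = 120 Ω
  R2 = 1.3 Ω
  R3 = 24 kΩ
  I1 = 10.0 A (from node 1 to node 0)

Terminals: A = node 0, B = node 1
All resistors sit directly between nodes 0 and 1, so they are in parallel and share one voltage V; the full source current 10 A splits among them.
1/R_par = 1/120 + 1/1.3 + 1/24000 = 0.7776 S  =>  R_par = 1.286 Ω
V = I × R_par = 10 × 1.286 = 12.86 V
I_R3 = V/R3 = 12.86/24000 = 0.0005358 A

Final answer: 0.0005358 A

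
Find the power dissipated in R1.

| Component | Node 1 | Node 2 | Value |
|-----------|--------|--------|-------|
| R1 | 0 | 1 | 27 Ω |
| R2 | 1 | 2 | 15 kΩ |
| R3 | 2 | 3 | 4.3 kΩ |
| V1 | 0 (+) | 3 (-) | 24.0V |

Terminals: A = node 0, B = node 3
Nodal analysis, taking node 3 as the 0 V reference.
Source V1 fixes V_0 = 24 V.
KCL at each unknown node (sum of currents leaving = 0; resistances in Ω):
  Node 1: (V_1 - 24)/27 + (V_1 - V_2)/15000 = 0
  Node 2: (V_2 - V_1)/15000 + (V_2 - 0)/4300 = 0
Collecting terms (coefficients in siemens):
  0.0371·V_1 - 0.00006667·V_2 = 0.8889
  0.0002992·V_2 - 0.00006667·V_1 = 0
Determinant D = (0.0371)(0.0002992) - (-0.00006667)(-0.00006667) = 0.0000111
V_1 = [(0.8889)(0.0002992) - (-0.00006667)(0)]/D = 23.97 V
V_2 = [(0.0371)(0) - (0.8889)(-0.00006667)]/D = 5.34 V
I_R1 = (V_0 - V_1)/R1 = (24 - 23.97)/27 = 0.001242 A
P_R1 = I_R1² × R1 = (0.001242)² × 27 = 0.00004163 W

Final answer: 4.163e-05 W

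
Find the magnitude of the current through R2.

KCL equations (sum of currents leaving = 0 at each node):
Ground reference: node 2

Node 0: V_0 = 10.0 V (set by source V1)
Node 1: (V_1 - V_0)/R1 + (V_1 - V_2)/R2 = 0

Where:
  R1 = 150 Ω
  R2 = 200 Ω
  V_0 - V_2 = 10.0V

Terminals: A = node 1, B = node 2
Nodal analysis, taking node 2 as the 0 V reference.
Source V1 fixes V_0 = 10 V.
KCL at each unknown node (sum of currents leaving = 0; resistances in Ω):
  Node 1: (V_1 - 10)/150 + (V_1 - 0)/200 = 0
Collecting terms: 0.01167 × V_1 = 0.06667  =>  V_1 = 5.714 V
I_R2 = (V_1 - V_2)/R2 = (5.714 - 0)/200 = 0.02857 A
|I_R2| = 0.02857 A

Final answer: |I_R2| = 0.02857 A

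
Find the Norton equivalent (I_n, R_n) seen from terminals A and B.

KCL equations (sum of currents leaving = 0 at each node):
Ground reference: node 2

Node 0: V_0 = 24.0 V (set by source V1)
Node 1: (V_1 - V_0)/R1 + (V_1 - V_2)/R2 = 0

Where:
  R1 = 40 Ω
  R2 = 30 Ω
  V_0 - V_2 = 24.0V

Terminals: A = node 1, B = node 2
Find the Thévenin equivalent first; then I_n = V_th/R_th and R_n = R_th.
Step 1 — V_th is the open-circuit voltage V_A - V_B (nothing connected across the terminals).
Nodal analysis, taking node 2 as the 0 V reference.
Source V1 fixes V_0 = 24 V.
KCL at each unknown node (sum of currents leaving = 0; resistances in Ω):
  Node 1: (V_1 - 24)/40 + (V_1 - 0)/30 = 0
Collecting terms: 0.05833 × V_1 = 0.6  =>  V_1 = 10.29 V
V_th = V_1 - V_2 = 10.29 - 0 = 10.29 V
Step 2 — R_th: zero the source — replace V1 by a short circuit (node 2 merges into node 0) — and find the resistance seen between A (node 1) and B (node 0).
Reduce the network between node 1 (A) and node 0 (B) by series/parallel combination:
  Rp1 = R1 ‖ R2 (parallel, both between nodes 0 and 1) = 1/(1/40 + 1/30) = 17.14 Ω
R_th = 17.14 Ω
I_n = V_th/R_th = 10.29/17.14 = 0.6 A, and R_n = R_th = 17.14 Ω

Final answer: I_n = 0.6 A, R_n = 17.14 Ω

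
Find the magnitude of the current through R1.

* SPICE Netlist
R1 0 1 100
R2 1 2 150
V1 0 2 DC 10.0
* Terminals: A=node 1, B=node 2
Nodal analysis, taking node 2 as the 0 V reference.
Source V1 fixes V_0 = 10 V.
KCL at each unknown node (sum of currents leaving = 0; resistances in Ω):
  Node 1: (V_1 - 10)/100 + (V_1 - 0)/150 = 0
Collecting terms: 0.01667 × V_1 = 0.1  =>  V_1 = 6 V
I_R1 = (V_0 - V_1)/R1 = (10 - 6)/100 = 0.04 A
|I_R1| = 0.04 A

Final answer: |I_R1| = 0.04 A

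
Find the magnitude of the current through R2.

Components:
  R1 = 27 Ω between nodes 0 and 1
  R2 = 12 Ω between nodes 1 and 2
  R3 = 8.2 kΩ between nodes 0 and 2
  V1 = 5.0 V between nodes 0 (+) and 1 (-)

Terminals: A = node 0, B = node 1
Nodal analysis, taking node 1 as the 0 V reference.
Source V1 fixes V_0 = 5 V.
KCL at each unknown node (sum of currents leaving = 0; resistances in Ω):
  Node 2: (V_2 - 0)/12 + (V_2 - 5)/8200 = 0
Collecting terms: 0.08346 × V_2 = 0.0006098  =>  V_2 = 0.007306 V
I_R2 = (V_1 - V_2)/R2 = (0 - 0.007306)/12 = -0.0006089 A
|I_R2| = 0.0006089 A

Final answer: |I_R2| = 0.0006089 A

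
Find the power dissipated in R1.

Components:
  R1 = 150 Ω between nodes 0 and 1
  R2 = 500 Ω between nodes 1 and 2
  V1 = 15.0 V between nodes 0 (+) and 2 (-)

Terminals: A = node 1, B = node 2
Nodal analysis, taking node 2 as the 0 V reference.
Source V1 fixes V_0 = 15 V.
KCL at each unknown node (sum of currents leaving = 0; resistances in Ω):
  Node 1: (V_1 - 15)/150 + (V_1 - 0)/500 = 0
Collecting terms: 0.008667 × V_1 = 0.1  =>  V_1 = 11.54 V
I_R1 = (V_0 - V_1)/R1 = (15 - 11.54)/150 = 0.02308 A
P_R1 = I_R1² × R1 = (0.02308)² × 150 = 0.07988 W

Final answer: 0.07988 W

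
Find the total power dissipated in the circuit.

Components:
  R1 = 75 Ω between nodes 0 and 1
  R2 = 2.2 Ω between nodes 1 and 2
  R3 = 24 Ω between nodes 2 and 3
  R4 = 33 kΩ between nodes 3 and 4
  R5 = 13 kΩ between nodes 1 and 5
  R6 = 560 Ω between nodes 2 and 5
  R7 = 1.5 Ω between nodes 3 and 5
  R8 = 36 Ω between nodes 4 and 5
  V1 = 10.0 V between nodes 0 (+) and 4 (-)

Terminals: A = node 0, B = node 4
Nodal analysis, taking node 4 as the 0 V reference.
Source V1 fixes V_0 = 10 V.
KCL at each unknown node (sum of currents leaving = 0; resistances in Ω):
  Node 1: (V_1 - 10)/75 + (V_1 - V_2)/2.2 + (V_1 - V_5)/13000 = 0
  Node 2: (V_2 - V_1)/2.2 + (V_2 - V_3)/24 + (V_2 - V_5)/560 = 0
  Node 3: (V_3 - V_2)/24 + (V_3 - 0)/33000 + (V_3 - V_5)/1.5 = 0
  Node 5: (V_5 - V_1)/13000 + (V_5 - V_2)/560 + (V_5 - V_3)/1.5 + (V_5 - 0)/36 = 0
Collecting terms (coefficients in siemens):
  0.468·V_1 - 0.4545·V_2 - 0.00007692·V_5 = 0.1333
  0.498·V_2 - 0.4545·V_1 - 0.04167·V_3 - 0.001786·V_5 = 0
  0.7084·V_3 - 0.04167·V_2 - 0.6667·V_5 = 0
  0.6963·V_5 - 0.00007692·V_1 - 0.001786·V_2 - 0.6667·V_3 = 0
Solving these 4 simultaneous equations (Gaussian elimination) gives:
  V_1 = 4.545 V, V_2 = 4.385 V, V_3 = 2.719 V, V_5 = 2.615 V
Power in each resistor, P = (ΔV)²/R:
  P_R1 = (10 - 4.545)²/75 = 0.3967 W
  P_R2 = (4.545 - 4.385)²/2.2 = 0.01159 W
  P_R3 = (4.385 - 2.719)²/24 = 0.1157 W
  P_R4 = (2.719 - 0)²/33000 = 0.0002241 W
  P_R5 = (4.545 - 2.615)²/13000 = 0.0002865 W
  P_R6 = (4.385 - 2.615)²/560 = 0.005595 W
  P_R7 = (2.719 - 2.615)²/1.5 = 0.007212 W
  P_R8 = (0 - 2.615)²/36 = 0.19 W
P_total = P_R1 + P_R2 + P_R3 + P_R4 + P_R5 + P_R6 + P_R7 + P_R8 = 0.7273 W

Final answer: 0.7273 W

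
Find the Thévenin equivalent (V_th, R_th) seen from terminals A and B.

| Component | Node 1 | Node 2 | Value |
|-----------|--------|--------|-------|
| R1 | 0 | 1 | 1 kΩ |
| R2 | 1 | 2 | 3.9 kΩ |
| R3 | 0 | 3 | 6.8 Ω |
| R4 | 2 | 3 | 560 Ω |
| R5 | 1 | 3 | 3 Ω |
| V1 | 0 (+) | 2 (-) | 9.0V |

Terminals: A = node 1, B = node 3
Step 1 — V_th is the open-circuit voltage V_A - V_B (nothing connected across the terminals).
Nodal analysis, taking node 2 as the 0 V reference.
Source V1 fixes V_0 = 9 V.
KCL at each unknown node (sum of currents leaving = 0; resistances in Ω):
  Node 1: (V_1 - 9)/1000 + (V_1 - 0)/3900 + (V_1 - V_3)/3 = 0
  Node 3: (V_3 - 9)/6.8 + (V_3 - 0)/560 + (V_3 - V_1)/3 = 0
Collecting terms (coefficients in siemens):
  0.3346·V_1 - 0.3333·V_3 = 0.009
  0.4822·V_3 - 0.3333·V_1 = 1.324
Determinant D = (0.3346)(0.4822) - (-0.3333)(-0.3333) = 0.05022
V_1 = [(0.009)(0.4822) - (-0.3333)(1.324)]/D = 8.871 V
V_3 = [(0.3346)(1.324) - (0.009)(-0.3333)]/D = 8.878 V
V_th = V_1 - V_3 = 8.871 - 8.878 = -0.006437 V
Step 2 — R_th: zero the source — replace V1 by a short circuit (node 2 merges into node 0) — and find the resistance seen between A (node 1) and B (node 3).
Reduce the network between node 1 (A) and node 3 (B) by series/parallel combination:
  Rp1 = R1 ‖ R2 (parallel, both between nodes 0 and 1) = 1/(1/1000 + 1/3900) = 795.9 Ω
  Rp2 = R3 ‖ R4 (parallel, both between nodes 0 and 3) = 1/(1/6.8 + 1/560) = 6.718 Ω
  Rs1 = Rp1 + Rp2 (series, joined only at node 0) = 795.9 + 6.718 = 802.6 Ω
  Rp3 = R5 ‖ Rs1 (parallel, both between nodes 1 and 3) = 1/(1/3 + 1/802.6) = 2.989 Ω
R_th = 2.989 Ω

Final answer: V_th = -0.006437 V, R_th = 2.989 Ω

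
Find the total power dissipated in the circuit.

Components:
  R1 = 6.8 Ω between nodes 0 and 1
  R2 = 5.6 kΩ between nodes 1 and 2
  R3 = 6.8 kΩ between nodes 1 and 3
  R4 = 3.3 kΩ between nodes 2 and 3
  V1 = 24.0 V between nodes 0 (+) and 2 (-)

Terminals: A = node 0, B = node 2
Nodal analysis, taking node 2 as the 0 V reference.
Source V1 fixes V_0 = 24 V.
KCL at each unknown node (sum of currents leaving = 0; resistances in Ω):
  Node 1: (V_1 - 24)/6.8 + (V_1 - 0)/5600 + (V_1 - V_3)/6800 = 0
  Node 3: (V_3 - V_1)/6800 + (V_3 - 0)/3300 = 0
Collecting terms (coefficients in siemens):
  0.1474·V_1 - 0.0001471·V_3 = 3.529
  0.0004501·V_3 - 0.0001471·V_1 = 0
Determinant D = (0.1474)(0.0004501) - (-0.0001471)(-0.0001471) = 0.00006631
V_1 = [(3.529)(0.0004501) - (-0.0001471)(0)]/D = 23.95 V
V_3 = [(0.1474)(0) - (3.529)(-0.0001471)]/D = 7.827 V
Power in each resistor, P = (ΔV)²/R:
  P_R1 = (24 - 23.95)²/6.8 = 0.0003007 W
  P_R2 = (23.95 - 0)²/5600 = 0.1025 W
  P_R3 = (23.95 - 7.827)²/6800 = 0.03825 W
  P_R4 = (0 - 7.827)²/3300 = 0.01856 W
P_total = P_R1 + P_R2 + P_R3 + P_R4 = 0.1596 W

Final answer: 0.1596 W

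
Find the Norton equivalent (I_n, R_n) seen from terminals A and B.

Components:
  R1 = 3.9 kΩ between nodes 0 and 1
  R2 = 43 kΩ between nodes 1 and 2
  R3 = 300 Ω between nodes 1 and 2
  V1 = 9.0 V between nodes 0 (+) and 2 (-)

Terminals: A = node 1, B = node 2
Find the Thévenin equivalent first; then I_n = V_th/R_th and R_n = R_th.
Step 1 — V_th is the open-circuit voltage V_A - V_B (nothing connected across the terminals).
Nodal analysis, taking node 2 as the 0 V reference.
Source V1 fixes V_0 = 9 V.
KCL at each unknown node (sum of currents leaving = 0; resistances in Ω):
  Node 1: (V_1 - 9)/3900 + (V_1 - 0)/43000 + (V_1 - 0)/300 = 0
Collecting terms: 0.003613 × V_1 = 0.002308  =>  V_1 = 0.6387 V
V_th = V_1 - V_2 = 0.6387 - 0 = 0.6387 V
Step 2 — R_th: zero the source — replace V1 by a short circuit (node 2 merges into node 0) — and find the resistance seen between A (node 1) and B (node 0).
Reduce the network between node 1 (A) and node 0 (B) by series/parallel combination:
  Rp1 = R1 ‖ R2 ‖ R3 (parallel, all between nodes 0 and 1) = 1/(1/3900 + 1/43000 + 1/300) = 276.8 Ω
R_th = 276.8 Ω
I_n = V_th/R_th = 0.6387/276.8 = 0.002308 A, and R_n = R_th = 276.8 Ω

Final answer: I_n = 0.002308 A, R_n = 276.8 Ω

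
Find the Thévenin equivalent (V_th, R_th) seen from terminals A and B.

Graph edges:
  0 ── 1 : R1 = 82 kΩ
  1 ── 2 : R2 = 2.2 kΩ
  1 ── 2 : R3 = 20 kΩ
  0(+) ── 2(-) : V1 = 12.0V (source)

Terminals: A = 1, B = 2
Step 1 — V_th is the open-circuit voltage V_A - V_B (nothing connected across the terminals).
Nodal analysis, taking node 2 as the 0 V reference.
Source V1 fixes V_0 = 12 V.
KCL at each unknown node (sum of currents leaving = 0; resistances in Ω):
  Node 1: (V_1 - 12)/82000 + (V_1 - 0)/2200 + (V_1 - 0)/20000 = 0
Collecting terms: 0.0005167 × V_1 = 0.0001463  =>  V_1 = 0.2832 V
V_th = V_1 - V_2 = 0.2832 - 0 = 0.2832 V
Step 2 — R_th: zero the source — replace V1 by a short circuit (node 2 merges into node 0) — and find the resistance seen between A (node 1) and B (node 0).
Reduce the network between node 1 (A) and node 0 (B) by series/parallel combination:
  Rp1 = R1 ‖ R2 ‖ R3 (parallel, all between nodes 0 and 1) = 1/(1/82000 + 1/2200 + 1/20000) = 1935 Ω
R_th = 1.935 kΩ

Final answer: V_th = 0.2832 V, R_th = 1.935 kΩ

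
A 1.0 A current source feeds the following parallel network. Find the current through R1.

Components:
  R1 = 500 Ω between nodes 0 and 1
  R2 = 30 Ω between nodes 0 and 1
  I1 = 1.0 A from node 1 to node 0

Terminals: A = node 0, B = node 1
All resistors sit directly between nodes 0 and 1, so they are in parallel and share one voltage V; the full source current 1 A splits among them.
1/R_par = 1/500 + 1/30 = 0.03533 S  =>  R_par = 28.3 Ω
V = I × R_par = 1 × 28.3 = 28.3 V
I_R1 = V/R1 = 28.3/500 = 0.0566 A

Final answer: 0.0566 A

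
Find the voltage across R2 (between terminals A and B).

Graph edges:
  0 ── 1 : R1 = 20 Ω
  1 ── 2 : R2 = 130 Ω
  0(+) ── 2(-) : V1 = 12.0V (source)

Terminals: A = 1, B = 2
R1 and R2 are in series across V1 (node 0 → node 1 → node 2), and the output A–B is taken across R2, so this is a voltage divider.
Series current: I = V1/(R1 + R2) = 12/(20 + 130) = 12/150 = 0.08 A
V_R2 = I × R2 = V1 × R2/(R1 + R2) = 12 × 130/150 = 10.4 V

Final answer: 10.4 V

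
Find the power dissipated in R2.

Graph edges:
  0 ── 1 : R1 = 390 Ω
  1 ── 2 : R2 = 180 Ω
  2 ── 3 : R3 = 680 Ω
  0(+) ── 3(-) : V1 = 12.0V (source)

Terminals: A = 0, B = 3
Nodal analysis, taking node 3 as the 0 V reference.
Source V1 fixes V_0 = 12 V.
KCL at each unknown node (sum of currents leaving = 0; resistances in Ω):
  Node 1: (V_1 - 12)/390 + (V_1 - V_2)/180 = 0
  Node 2: (V_2 - V_1)/180 + (V_2 - 0)/680 = 0
Collecting terms (coefficients in siemens):
  0.00812·V_1 - 0.005556·V_2 = 0.03077
  0.007026·V_2 - 0.005556·V_1 = 0
Determinant D = (0.00812)(0.007026) - (-0.005556)(-0.005556) = 0.00002619
V_1 = [(0.03077)(0.007026) - (-0.005556)(0)]/D = 8.256 V
V_2 = [(0.00812)(0) - (0.03077)(-0.005556)]/D = 6.528 V
I_R2 = (V_1 - V_2)/R2 = (8.256 - 6.528)/180 = 0.0096 A
P_R2 = I_R2² × R2 = (0.0096)² × 180 = 0.01659 W

Final answer: 0.01659 W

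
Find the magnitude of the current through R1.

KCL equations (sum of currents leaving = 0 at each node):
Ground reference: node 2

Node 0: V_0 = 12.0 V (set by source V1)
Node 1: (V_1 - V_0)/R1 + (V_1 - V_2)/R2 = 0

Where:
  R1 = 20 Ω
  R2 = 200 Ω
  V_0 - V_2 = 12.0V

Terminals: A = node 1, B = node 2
Nodal analysis, taking node 2 as the 0 V reference.
Source V1 fixes V_0 = 12 V.
KCL at each unknown node (sum of currents leaving = 0; resistances in Ω):
  Node 1: (V_1 - 12)/20 + (V_1 - 0)/200 = 0
Collecting terms: 0.055 × V_1 = 0.6  =>  V_1 = 10.91 V
I_R1 = (V_0 - V_1)/R1 = (12 - 10.91)/20 = 0.05455 A
|I_R1| = 0.05455 A

Final answer: |I_R1| = 0.05455 A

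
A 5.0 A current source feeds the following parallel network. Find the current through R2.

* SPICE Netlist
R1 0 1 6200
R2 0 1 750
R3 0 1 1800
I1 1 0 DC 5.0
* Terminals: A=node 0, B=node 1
All resistors sit directly between nodes 0 and 1, so they are in parallel and share one voltage V; the full source current 5 A splits among them.
1/R_par = 1/6200 + 1/750 + 1/1800 = 0.00205 S  =>  R_par = 487.8 Ω
V = I × R_par = 5 × 487.8 = 2439 V
I_R2 = V/R2 = 2439/750 = 3.252 A

Final answer: 3.252 A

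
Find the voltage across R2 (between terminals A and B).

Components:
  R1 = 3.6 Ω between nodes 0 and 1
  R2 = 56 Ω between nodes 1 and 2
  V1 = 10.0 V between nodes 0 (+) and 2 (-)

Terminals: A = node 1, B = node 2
R1 and R2 are in series across V1 (node 0 → node 1 → node 2), and the output A–B is taken across R2, so this is a voltage divider.
Series current: I = V1/(R1 + R2) = 10/(3.6 + 56) = 10/59.6 = 0.1678 A
V_R2 = I × R2 = V1 × R2/(R1 + R2) = 10 × 56/59.6 = 9.396 V

Final answer: 9.396 V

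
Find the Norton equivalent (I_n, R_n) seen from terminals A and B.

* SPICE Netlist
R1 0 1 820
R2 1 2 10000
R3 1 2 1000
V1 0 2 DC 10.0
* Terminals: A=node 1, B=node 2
Find the Thévenin equivalent first; then I_n = V_th/R_th and R_n = R_th.
Step 1 — V_th is the open-circuit voltage V_A - V_B (nothing connected across the terminals).
Nodal analysis, taking node 2 as the 0 V reference.
Source V1 fixes V_0 = 10 V.
KCL at each unknown node (sum of currents leaving = 0; resistances in Ω):
  Node 1: (V_1 - 10)/820 + (V_1 - 0)/10000 + (V_1 - 0)/1000 = 0
Collecting terms: 0.00232 × V_1 = 0.0122  =>  V_1 = 5.258 V
V_th = V_1 - V_2 = 5.258 - 0 = 5.258 V
Step 2 — R_th: zero the source — replace V1 by a short circuit (node 2 merges into node 0) — and find the resistance seen between A (node 1) and B (node 0).
Reduce the network between node 1 (A) and node 0 (B) by series/parallel combination:
  Rp1 = R1 ‖ R2 ‖ R3 (parallel, all between nodes 0 and 1) = 1/(1/820 + 1/10000 + 1/1000) = 431.1 Ω
R_th = 431.1 Ω
I_n = V_th/R_th = 5.258/431.1 = 0.0122 A, and R_n = R_th = 431.1 Ω

Final answer: I_n = 0.0122 A, R_n = 431.1 Ω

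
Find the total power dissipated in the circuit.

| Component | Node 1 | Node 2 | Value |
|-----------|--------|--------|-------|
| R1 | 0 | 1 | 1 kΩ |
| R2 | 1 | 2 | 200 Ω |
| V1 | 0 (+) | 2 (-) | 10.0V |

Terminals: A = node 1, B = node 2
Nodal analysis, taking node 2 as the 0 V reference.
Source V1 fixes V_0 = 10 V.
KCL at each unknown node (sum of currents leaving = 0; resistances in Ω):
  Node 1: (V_1 - 10)/1000 + (V_1 - 0)/200 = 0
Collecting terms: 0.006 × V_1 = 0.01  =>  V_1 = 1.667 V
Power in each resistor, P = (ΔV)²/R:
  P_R1 = (10 - 1.667)²/1000 = 0.06944 W
  P_R2 = (1.667 - 0)²/200 = 0.01389 W
P_total = P_R1 + P_R2 = 0.08333 W

Final answer: 0.08333 W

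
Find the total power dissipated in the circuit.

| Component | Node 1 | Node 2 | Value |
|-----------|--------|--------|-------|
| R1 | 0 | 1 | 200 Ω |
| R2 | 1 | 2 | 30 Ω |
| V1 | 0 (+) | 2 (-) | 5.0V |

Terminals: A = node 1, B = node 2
Nodal analysis, taking node 2 as the 0 V reference.
Source V1 fixes V_0 = 5 V.
KCL at each unknown node (sum of currents leaving = 0; resistances in Ω):
  Node 1: (V_1 - 5)/200 + (V_1 - 0)/30 = 0
Collecting terms: 0.03833 × V_1 = 0.025  =>  V_1 = 0.6522 V
Power in each resistor, P = (ΔV)²/R:
  P_R1 = (5 - 0.6522)²/200 = 0.09452 W
  P_R2 = (0.6522 - 0)²/30 = 0.01418 W
P_total = P_R1 + P_R2 = 0.1087 W

Final answer: 0.1087 W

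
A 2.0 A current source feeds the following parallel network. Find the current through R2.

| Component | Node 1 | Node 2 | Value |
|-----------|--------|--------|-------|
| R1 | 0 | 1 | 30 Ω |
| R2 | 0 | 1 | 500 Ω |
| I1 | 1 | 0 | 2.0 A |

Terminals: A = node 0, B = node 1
All resistors sit directly between nodes 0 and 1, so they are in parallel and share one voltage V; the full source current 2 A splits among them.
1/R_par = 1/30 + 1/500 = 0.03533 S  =>  R_par = 28.3 Ω
V = I × R_par = 2 × 28.3 = 56.6 V
I_R2 = V/R2 = 56.6/500 = 0.1132 A

Final answer: 0.1132 A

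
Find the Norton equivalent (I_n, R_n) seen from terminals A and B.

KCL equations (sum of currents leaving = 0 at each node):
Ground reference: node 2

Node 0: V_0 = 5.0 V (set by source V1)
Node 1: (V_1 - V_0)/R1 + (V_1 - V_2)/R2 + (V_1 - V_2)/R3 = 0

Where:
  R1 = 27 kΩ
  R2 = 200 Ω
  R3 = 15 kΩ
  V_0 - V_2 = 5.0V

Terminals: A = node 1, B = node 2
Find the Thévenin equivalent first; then I_n = V_th/R_th and R_n = R_th.
Step 1 — V_th is the open-circuit voltage V_A - V_B (nothing connected across the terminals).
Nodal analysis, taking node 2 as the 0 V reference.
Source V1 fixes V_0 = 5 V.
KCL at each unknown node (sum of currents leaving = 0; resistances in Ω):
  Node 1: (V_1 - 5)/27000 + (V_1 - 0)/200 + (V_1 - 0)/15000 = 0
Collecting terms: 0.005104 × V_1 = 0.0001852  =>  V_1 = 0.03628 V
V_th = V_1 - V_2 = 0.03628 - 0 = 0.03628 V
Step 2 — R_th: zero the source — replace V1 by a short circuit (node 2 merges into node 0) — and find the resistance seen between A (node 1) and B (node 0).
Reduce the network between node 1 (A) and node 0 (B) by series/parallel combination:
  Rp1 = R1 ‖ R2 ‖ R3 (parallel, all between nodes 0 and 1) = 1/(1/27000 + 1/200 + 1/15000) = 195.9 Ω
R_th = 195.9 Ω
I_n = V_th/R_th = 0.03628/195.9 = 0.0001852 A, and R_n = R_th = 195.9 Ω

Final answer: I_n = 0.0001852 A, R_n = 195.9 Ω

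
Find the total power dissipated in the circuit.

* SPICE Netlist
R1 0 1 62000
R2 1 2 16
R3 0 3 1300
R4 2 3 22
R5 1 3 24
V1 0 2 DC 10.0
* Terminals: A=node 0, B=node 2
Nodal analysis, taking node 2 as the 0 V reference.
Source V1 fixes V_0 = 10 V.
KCL at each unknown node (sum of currents leaving = 0; resistances in Ω):
  Node 1: (V_1 - 10)/62000 + (V_1 - 0)/16 + (V_1 - V_3)/24 = 0
  Node 3: (V_3 - 10)/1300 + (V_3 - 0)/22 + (V_3 - V_1)/24 = 0
Collecting terms (coefficients in siemens):
  0.1042·V_1 - 0.04167·V_3 = 0.0001613
  0.08789·V_3 - 0.04167·V_1 = 0.007692
Determinant D = (0.1042)(0.08789) - (-0.04167)(-0.04167) = 0.007421
V_1 = [(0.0001613)(0.08789) - (-0.04167)(0.007692)]/D = 0.0451 V
V_3 = [(0.1042)(0.007692) - (0.0001613)(-0.04167)]/D = 0.1089 V
Power in each resistor, P = (ΔV)²/R:
  P_R1 = (10 - 0.0451)²/62000 = 0.001598 W
  P_R2 = (0.0451 - 0)²/16 = 0.0001271 W
  P_R3 = (10 - 0.1089)²/1300 = 0.07526 W
  P_R4 = (0 - 0.1089)²/22 = 0.0005391 W
  P_R5 = (0.0451 - 0.1089)²/24 = 0.0001696 W
P_total = P_R1 + P_R2 + P_R3 + P_R4 + P_R5 = 0.07769 W

Final answer: 0.07769 W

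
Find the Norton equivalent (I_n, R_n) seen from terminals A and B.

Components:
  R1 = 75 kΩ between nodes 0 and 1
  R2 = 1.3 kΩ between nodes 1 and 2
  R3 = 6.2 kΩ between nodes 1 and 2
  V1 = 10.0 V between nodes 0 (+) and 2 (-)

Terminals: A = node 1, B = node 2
Find the Thévenin equivalent first; then I_n = V_th/R_th and R_n = R_th.
Step 1 — V_th is the open-circuit voltage V_A - V_B (nothing connected across the terminals).
Nodal analysis, taking node 2 as the 0 V reference.
Source V1 fixes V_0 = 10 V.
KCL at each unknown node (sum of currents leaving = 0; resistances in Ω):
  Node 1: (V_1 - 10)/75000 + (V_1 - 0)/1300 + (V_1 - 0)/6200 = 0
Collecting terms: 0.0009439 × V_1 = 0.0001333  =>  V_1 = 0.1413 V
V_th = V_1 - V_2 = 0.1413 - 0 = 0.1413 V
Step 2 — R_th: zero the source — replace V1 by a short circuit (node 2 merges into node 0) — and find the resistance seen between A (node 1) and B (node 0).
Reduce the network between node 1 (A) and node 0 (B) by series/parallel combination:
  Rp1 = R1 ‖ R2 ‖ R3 (parallel, all between nodes 0 and 1) = 1/(1/75000 + 1/1300 + 1/6200) = 1059 Ω
R_th = 1.059 kΩ
I_n = V_th/R_th = 0.1413/1059 = 0.0001333 A, and R_n = R_th = 1.059 kΩ

Final answer: I_n = 0.0001333 A, R_n = 1.059 kΩ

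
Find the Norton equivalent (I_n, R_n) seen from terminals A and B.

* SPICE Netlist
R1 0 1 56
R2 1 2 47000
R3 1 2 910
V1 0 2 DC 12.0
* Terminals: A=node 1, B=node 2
Find the Thévenin equivalent first; then I_n = V_th/R_th and R_n = R_th.
Step 1 — V_th is the open-circuit voltage V_A - V_B (nothing connected across the terminals).
Nodal analysis, taking node 2 as the 0 V reference.
Source V1 fixes V_0 = 12 V.
KCL at each unknown node (sum of currents leaving = 0; resistances in Ω):
  Node 1: (V_1 - 12)/56 + (V_1 - 0)/47000 + (V_1 - 0)/910 = 0
Collecting terms: 0.01898 × V_1 = 0.2143  =>  V_1 = 11.29 V
V_th = V_1 - V_2 = 11.29 - 0 = 11.29 V
Step 2 — R_th: zero the source — replace V1 by a short circuit (node 2 merges into node 0) — and find the resistance seen between A (node 1) and B (node 0).
Reduce the network between node 1 (A) and node 0 (B) by series/parallel combination:
  Rp1 = R1 ‖ R2 ‖ R3 (parallel, all between nodes 0 and 1) = 1/(1/56 + 1/47000 + 1/910) = 52.69 Ω
R_th = 52.69 Ω
I_n = V_th/R_th = 11.29/52.69 = 0.2143 A, and R_n = R_th = 52.69 Ω

Final answer: I_n = 0.2143 A, R_n = 52.69 Ω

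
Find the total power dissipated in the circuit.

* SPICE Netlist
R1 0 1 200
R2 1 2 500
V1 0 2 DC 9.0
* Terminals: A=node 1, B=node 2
Nodal analysis, taking node 2 as the 0 V reference.
Source V1 fixes V_0 = 9 V.
KCL at each unknown node (sum of currents leaving = 0; resistances in Ω):
  Node 1: (V_1 - 9)/200 + (V_1 - 0)/500 = 0
Collecting terms: 0.007 × V_1 = 0.045  =>  V_1 = 6.429 V
Power in each resistor, P = (ΔV)²/R:
  P_R1 = (9 - 6.429)²/200 = 0.03306 W
  P_R2 = (6.429 - 0)²/500 = 0.08265 W
P_total = P_R1 + P_R2 = 0.1157 W

Final answer: 0.1157 W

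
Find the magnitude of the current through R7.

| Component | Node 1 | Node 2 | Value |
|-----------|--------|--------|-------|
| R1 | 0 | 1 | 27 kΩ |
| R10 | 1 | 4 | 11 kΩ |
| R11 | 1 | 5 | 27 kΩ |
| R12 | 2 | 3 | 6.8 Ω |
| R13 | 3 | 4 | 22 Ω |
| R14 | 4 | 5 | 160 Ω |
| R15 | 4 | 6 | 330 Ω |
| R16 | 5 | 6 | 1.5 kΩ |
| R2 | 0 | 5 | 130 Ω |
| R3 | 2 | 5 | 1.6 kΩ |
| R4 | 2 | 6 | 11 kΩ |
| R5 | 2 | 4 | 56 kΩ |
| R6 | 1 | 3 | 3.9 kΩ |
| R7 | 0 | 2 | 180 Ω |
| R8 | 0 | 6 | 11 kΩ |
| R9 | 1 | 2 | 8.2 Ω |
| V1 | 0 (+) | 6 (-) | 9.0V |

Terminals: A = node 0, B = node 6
Nodal analysis, taking node 6 as the 0 V reference.
Source V1 fixes V_0 = 9 V.
KCL at each unknown node (sum of currents leaving = 0; resistances in Ω):
  Node 1: (V_1 - 9)/27000 + (V_1 - V_3)/3900 + (V_1 - V_2)/8.2 + (V_1 - V_4)/11000 + (V_1 - V_5)/27000 = 0
  Node 2: (V_2 - V_5)/1600 + (V_2 - 0)/11000 + (V_2 - V_4)/56000 + (V_2 - 9)/180 + (V_2 - V_1)/8.2 + (V_2 - V_3)/6.8 = 0
  Node 3: (V_3 - V_1)/3900 + (V_3 - V_2)/6.8 + (V_3 - V_4)/22 = 0
  Node 4: (V_4 - V_2)/56000 + (V_4 - V_1)/11000 + (V_4 - V_3)/22 + (V_4 - V_5)/160 + (V_4 - 0)/330 = 0
  Node 5: (V_5 - 9)/130 + (V_5 - V_2)/1600 + (V_5 - V_1)/27000 + (V_5 - V_4)/160 + (V_5 - 0)/1500 = 0
Collecting terms (coefficients in siemens):
  0.1224·V_1 - 0.122·V_2 - 0.0002564·V_3 - 0.00009091·V_4 - 0.00003704·V_5 = 0.0003333
  0.2753·V_2 - 0.122·V_1 - 0.1471·V_3 - 0.00001786·V_4 - 0.000625·V_5 = 0.05
  0.1928·V_3 - 0.0002564·V_1 - 0.1471·V_2 - 0.04545·V_4 = 0
  0.05484·V_4 - 0.00009091·V_1 - 0.00001786·V_2 - 0.04545·V_3 - 0.00625·V_5 = 0
  0.01527·V_5 - 0.00003704·V_1 - 0.000625·V_2 - 0.00625·V_4 = 0.06923
Solving these 5 simultaneous equations (Gaussian elimination) gives:
  V_1 = 6.722 V, V_2 = 6.722 V, V_3 = 6.636 V, V_4 = 6.36 V
  V_5 = 7.428 V
I_R7 = (V_0 - V_2)/R7 = (9 - 6.722)/180 = 0.01266 A
|I_R7| = 0.01266 A

Final answer: |I_R7| = 0.01266 A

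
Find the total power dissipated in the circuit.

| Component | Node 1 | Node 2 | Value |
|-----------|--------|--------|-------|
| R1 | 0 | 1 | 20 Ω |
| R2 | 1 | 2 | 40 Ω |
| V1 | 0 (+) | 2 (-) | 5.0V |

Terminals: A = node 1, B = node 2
Nodal analysis, taking node 2 as the 0 V reference.
Source V1 fixes V_0 = 5 V.
KCL at each unknown node (sum of currents leaving = 0; resistances in Ω):
  Node 1: (V_1 - 5)/20 + (V_1 - 0)/40 = 0
Collecting terms: 0.075 × V_1 = 0.25  =>  V_1 = 3.333 V
Power in each resistor, P = (ΔV)²/R:
  P_R1 = (5 - 3.333)²/20 = 0.1389 W
  P_R2 = (3.333 - 0)²/40 = 0.2778 W
P_total = P_R1 + P_R2 = 0.4167 W

Final answer: 0.4167 W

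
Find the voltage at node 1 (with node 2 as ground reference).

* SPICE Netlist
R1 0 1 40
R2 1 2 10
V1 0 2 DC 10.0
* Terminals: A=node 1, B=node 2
Nodal analysis, taking node 2 as the 0 V reference.
Source V1 fixes V_0 = 10 V.
KCL at each unknown node (sum of currents leaving = 0; resistances in Ω):
  Node 1: (V_1 - 10)/40 + (V_1 - 0)/10 = 0
Collecting terms: 0.125 × V_1 = 0.25  =>  V_1 = 2 V
The requested potential is V_1 = 2 V.

Final answer: V_1 = 2 V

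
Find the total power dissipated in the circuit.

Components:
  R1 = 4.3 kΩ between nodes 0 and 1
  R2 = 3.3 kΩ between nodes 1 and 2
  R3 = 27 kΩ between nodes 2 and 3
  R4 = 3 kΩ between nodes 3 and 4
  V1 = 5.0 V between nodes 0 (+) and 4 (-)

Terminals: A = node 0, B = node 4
Nodal analysis, taking node 4 as the 0 V reference.
Source V1 fixes V_0 = 5 V.
KCL at each unknown node (sum of currents leaving = 0; resistances in Ω):
  Node 1: (V_1 - 5)/4300 + (V_1 - V_2)/3300 = 0
  Node 2: (V_2 - V_1)/3300 + (V_2 - V_3)/27000 = 0
  Node 3: (V_3 - V_2)/27000 + (V_3 - 0)/3000 = 0
Collecting terms (coefficients in siemens):
  0.0005356·V_1 - 0.000303·V_2 = 0.001163
  0.0003401·V_2 - 0.000303·V_1 - 0.00003704·V_3 = 0
  0.0003704·V_3 - 0.00003704·V_2 = 0
Solving these 3 simultaneous equations (Gaussian elimination) gives:
  V_1 = 4.428 V, V_2 = 3.989 V, V_3 = 0.3989 V
Power in each resistor, P = (ΔV)²/R:
  P_R1 = (5 - 4.428)²/4300 = 0.00007604 W
  P_R2 = (4.428 - 3.989)²/3300 = 0.00005836 W
  P_R3 = (3.989 - 0.3989)²/27000 = 0.0004775 W
  P_R4 = (0.3989 - 0)²/3000 = 0.00005305 W
P_total = P_R1 + P_R2 + P_R3 + P_R4 = 0.0006649 W

Final answer: 0.0006649 W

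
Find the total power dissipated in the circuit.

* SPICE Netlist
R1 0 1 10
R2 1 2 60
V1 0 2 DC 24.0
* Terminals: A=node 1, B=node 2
Nodal analysis, taking node 2 as the 0 V reference.
Source V1 fixes V_0 = 24 V.
KCL at each unknown node (sum of currents leaving = 0; resistances in Ω):
  Node 1: (V_1 - 24)/10 + (V_1 - 0)/60 = 0
Collecting terms: 0.1167 × V_1 = 2.4  =>  V_1 = 20.57 V
Power in each resistor, P = (ΔV)²/R:
  P_R1 = (24 - 20.57)²/10 = 1.176 W
  P_R2 = (20.57 - 0)²/60 = 7.053 W
P_total = P_R1 + P_R2 = 8.229 W

Final answer: 8.229 W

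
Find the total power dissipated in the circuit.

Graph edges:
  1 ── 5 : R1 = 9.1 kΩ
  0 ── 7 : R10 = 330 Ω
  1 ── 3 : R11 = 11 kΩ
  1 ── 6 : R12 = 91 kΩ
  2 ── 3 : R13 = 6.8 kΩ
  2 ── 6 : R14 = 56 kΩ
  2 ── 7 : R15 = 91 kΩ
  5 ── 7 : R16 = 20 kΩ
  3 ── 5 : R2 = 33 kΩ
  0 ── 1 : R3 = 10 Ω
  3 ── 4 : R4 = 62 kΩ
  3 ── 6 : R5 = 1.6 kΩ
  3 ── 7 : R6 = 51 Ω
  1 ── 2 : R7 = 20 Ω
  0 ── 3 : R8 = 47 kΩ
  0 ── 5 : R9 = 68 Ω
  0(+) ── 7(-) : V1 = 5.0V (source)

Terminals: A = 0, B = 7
Nodal analysis, taking node 7 as the 0 V reference.
Source V1 fixes V_0 = 5 V.
KCL at each unknown node (sum of currents leaving = 0; resistances in Ω):
  Node 1: (V_1 - V_5)/9100 + (V_1 - 5)/10 + (V_1 - V_2)/20 + (V_1 - V_3)/11000 + (V_1 - V_6)/91000 = 0
  Node 2: (V_2 - V_1)/20 + (V_2 - V_3)/6800 + (V_2 - V_6)/56000 + (V_2 - 0)/91000 = 0
  Node 3: (V_3 - V_5)/33000 + (V_3 - V_4)/62000 + (V_3 - V_6)/1600 + (V_3 - 0)/51 + (V_3 - 5)/47000 + (V_3 - V_1)/11000 + (V_3 - V_2)/6800 = 0
  Node 4: (V_4 - V_3)/62000 = 0
  Node 5: (V_5 - V_1)/9100 + (V_5 - V_3)/33000 + (V_5 - 5)/68 + (V_5 - 0)/20000 = 0
  Node 6: (V_6 - V_3)/1600 + (V_6 - V_1)/91000 + (V_6 - V_2)/56000 = 0
Collecting terms (coefficients in siemens):
  0.1502·V_1 - 0.05·V_2 - 0.00009091·V_3 - 0.0001099·V_5 - 0.00001099·V_6 = 0.5
  0.05018·V_2 - 0.05·V_1 - 0.0001471·V_3 - 0.00001786·V_6 = 0
  0.02054·V_3 - 0.00009091·V_1 - 0.0001471·V_2 - 0.00001613·V_4 - 0.0000303·V_5 - 0.000625·V_6 = 0.0001064
  0.00001613·V_4 - 0.00001613·V_3 = 0
  0.0149·V_5 - 0.0001099·V_1 - 0.0000303·V_3 = 0.07353
  0.0006538·V_6 - 0.00001099·V_1 - 0.00001786·V_2 - 0.000625·V_3 = 0
Solving these 6 simultaneous equations (Gaussian elimination) gives:
  V_1 = 4.986 V, V_2 = 4.969 V, V_3 = 0.07922 V, V_4 = 0.07922 V
  V_5 = 4.973 V, V_6 = 0.2952 V
Power in each resistor, P = (ΔV)²/R:
  P_R1 = (4.986 - 4.973)²/9100 = 0.00000001953 W
  P_R2 = (0.07922 - 4.973)²/33000 = 0.0007258 W
  P_R3 = (5 - 4.986)²/10 = 0.0000184 W
  P_R4 = (0.07922 - 0.07922)²/62000 = 0 W
  P_R5 = (0.07922 - 0.2952)²/1600 = 0.00002917 W
  P_R6 = (0.07922 - 0)²/51 = 0.000123 W
  P_R7 = (4.986 - 4.969)²/20 = 0.0000147 W
  P_R8 = (5 - 0.07922)²/47000 = 0.0005152 W
  P_R9 = (5 - 4.973)²/68 = 0.00001064 W
  P_R10 = (5 - 0)²/330 = 0.07576 W
  P_R11 = (4.986 - 0.07922)²/11000 = 0.002189 W
  P_R12 = (4.986 - 0.2952)²/91000 = 0.0002418 W
  P_R13 = (4.969 - 0.07922)²/6800 = 0.003517 W
  P_R14 = (4.969 - 0.2952)²/56000 = 0.0003901 W
  P_R15 = (4.969 - 0)²/91000 = 0.0002714 W
  P_R16 = (4.973 - 0)²/20000 = 0.001237 W
P_total = P_R1 + P_R2 + P_R3 + P_R4 + P_R5 + P_R6 + P_R7 + P_R8 + P_R9 + P_R10 + P_R11 + P_R12 + P_R13 + P_R14 + P_R15 + P_R16 = 0.08504 W

Final answer: 0.08504 W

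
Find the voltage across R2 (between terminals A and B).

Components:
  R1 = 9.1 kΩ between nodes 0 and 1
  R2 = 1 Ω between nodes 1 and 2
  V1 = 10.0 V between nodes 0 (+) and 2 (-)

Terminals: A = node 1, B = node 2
R1 and R2 are in series across V1 (node 0 → node 1 → node 2), and the output A–B is taken across R2, so this is a voltage divider.
Series current: I = V1/(R1 + R2) = 10/(9100 + 1) = 10/9101 = 0.001099 A
V_R2 = I × R2 = V1 × R2/(R1 + R2) = 10 × 1/9101 = 0.001099 V

Final answer: 0.001099 V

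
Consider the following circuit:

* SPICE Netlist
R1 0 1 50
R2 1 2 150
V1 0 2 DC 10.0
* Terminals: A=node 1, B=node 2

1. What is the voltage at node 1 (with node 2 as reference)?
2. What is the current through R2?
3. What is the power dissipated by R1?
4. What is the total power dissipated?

Nodal analysis, taking node 2 as the 0 V reference.
Source V1 fixes V_0 = 10 V.
KCL at each unknown node (sum of currents leaving = 0; resistances in Ω):
  Node 1: (V_1 - 10)/50 + (V_1 - 0)/150 = 0
Collecting terms: 0.02667 × V_1 = 0.2  =>  V_1 = 7.5 V
Part 1:
  Read off the nodal solution: V_1 = 7.5 V
Part 2:
  I_R2 = (V_1 - V_2)/R2 = (7.5 - 0)/150 = 0.05 A
  Magnitude: I_R2 = 0.05 A
Part 3:
  I_R1 = (V_0 - V_1)/R1 = (10 - 7.5)/50 = 0.05 A
  P_R1 = I_R1² × R1 = (0.05)² × 50 = 0.125 W
Part 4:
  Power in each resistor, P = (ΔV)²/R:
    P_R1 = (10 - 7.5)²/50 = 0.125 W
    P_R2 = (7.5 - 0)²/150 = 0.375 W
  P_total = P_R1 + P_R2 = 0.5 W

Final answers:
1. V_1 = 7.5 V
2. I_R2 = 0.05 A
3. P_R1 = 0.125 W
4. P_total = 0.5 W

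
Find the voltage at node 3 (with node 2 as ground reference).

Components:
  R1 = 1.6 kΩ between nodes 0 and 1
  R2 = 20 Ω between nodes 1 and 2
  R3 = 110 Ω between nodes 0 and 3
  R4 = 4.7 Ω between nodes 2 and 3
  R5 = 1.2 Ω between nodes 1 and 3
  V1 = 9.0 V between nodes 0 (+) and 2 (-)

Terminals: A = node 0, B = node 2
Nodal analysis, taking node 2 as the 0 V reference.
Source V1 fixes V_0 = 9 V.
KCL at each unknown node (sum of currents leaving = 0; resistances in Ω):
  Node 1: (V_1 - 9)/1600 + (V_1 - 0)/20 + (V_1 - V_3)/1.2 = 0
  Node 3: (V_3 - 9)/110 + (V_3 - 0)/4.7 + (V_3 - V_1)/1.2 = 0
Collecting terms (coefficients in siemens):
  0.884·V_1 - 0.8333·V_3 = 0.005625
  1.055·V_3 - 0.8333·V_1 = 0.08182
Determinant D = (0.884)(1.055) - (-0.8333)(-0.8333) = 0.2383
V_1 = [(0.005625)(1.055) - (-0.8333)(0.08182)]/D = 0.311 V
V_3 = [(0.884)(0.08182) - (0.005625)(-0.8333)]/D = 0.3232 V
The requested potential is V_3 = 0.3232 V.

Final answer: V_3 = 0.3232 V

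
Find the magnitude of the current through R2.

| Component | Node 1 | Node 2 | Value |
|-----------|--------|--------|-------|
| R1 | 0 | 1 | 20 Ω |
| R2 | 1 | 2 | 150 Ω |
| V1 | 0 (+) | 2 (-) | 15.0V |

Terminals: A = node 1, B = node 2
Nodal analysis, taking node 2 as the 0 V reference.
Source V1 fixes V_0 = 15 V.
KCL at each unknown node (sum of currents leaving = 0; resistances in Ω):
  Node 1: (V_1 - 15)/20 + (V_1 - 0)/150 = 0
Collecting terms: 0.05667 × V_1 = 0.75  =>  V_1 = 13.24 V
I_R2 = (V_1 - V_2)/R2 = (13.24 - 0)/150 = 0.08824 A
|I_R2| = 0.08824 A

Final answer: |I_R2| = 0.08824 A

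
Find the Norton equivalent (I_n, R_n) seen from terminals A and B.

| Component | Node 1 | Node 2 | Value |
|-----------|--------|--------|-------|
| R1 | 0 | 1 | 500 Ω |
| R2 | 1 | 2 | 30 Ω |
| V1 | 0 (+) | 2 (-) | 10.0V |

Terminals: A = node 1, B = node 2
Find the Thévenin equivalent first; then I_n = V_th/R_th and R_n = R_th.
Step 1 — V_th is the open-circuit voltage V_A - V_B (nothing connected across the terminals).
Nodal analysis, taking node 2 as the 0 V reference.
Source V1 fixes V_0 = 10 V.
KCL at each unknown node (sum of currents leaving = 0; resistances in Ω):
  Node 1: (V_1 - 10)/500 + (V_1 - 0)/30 = 0
Collecting terms: 0.03533 × V_1 = 0.02  =>  V_1 = 0.566 V
V_th = V_1 - V_2 = 0.566 - 0 = 0.566 V
Step 2 — R_th: zero the source — replace V1 by a short circuit (node 2 merges into node 0) — and find the resistance seen between A (node 1) and B (node 0).
Reduce the network between node 1 (A) and node 0 (B) by series/parallel combination:
  Rp1 = R1 ‖ R2 (parallel, both between nodes 0 and 1) = 1/(1/500 + 1/30) = 28.3 Ω
R_th = 28.3 Ω
I_n = V_th/R_th = 0.566/28.3 = 0.02 A, and R_n = R_th = 28.3 Ω

Final answer: I_n = 0.02 A, R_n = 28.3 Ω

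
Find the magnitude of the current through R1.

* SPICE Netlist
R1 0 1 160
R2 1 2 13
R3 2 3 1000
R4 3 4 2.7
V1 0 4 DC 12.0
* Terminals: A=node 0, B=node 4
Nodal analysis, taking node 4 as the 0 V reference.
Source V1 fixes V_0 = 12 V.
KCL at each unknown node (sum of currents leaving = 0; resistances in Ω):
  Node 1: (V_1 - 12)/160 + (V_1 - V_2)/13 = 0
  Node 2: (V_2 - V_1)/13 + (V_2 - V_3)/1000 = 0
  Node 3: (V_3 - V_2)/1000 + (V_3 - 0)/2.7 = 0
Collecting terms (coefficients in siemens):
  0.08317·V_1 - 0.07692·V_2 = 0.075
  0.07792·V_2 - 0.07692·V_1 - 0.001·V_3 = 0
  0.3714·V_3 - 0.001·V_2 = 0
Solving these 3 simultaneous equations (Gaussian elimination) gives:
  V_1 = 10.37 V, V_2 = 10.23 V, V_3 = 0.02756 V
I_R1 = (V_0 - V_1)/R1 = (12 - 10.37)/160 = 0.01021 A
|I_R1| = 0.01021 A

Final answer: |I_R1| = 0.01021 A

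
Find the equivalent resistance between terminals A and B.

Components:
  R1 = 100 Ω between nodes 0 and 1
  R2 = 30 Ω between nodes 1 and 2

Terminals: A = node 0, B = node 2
Reduce the network between node 0 (A) and node 2 (B) by series/parallel combination:
  Rs1 = R1 + R2 (series, joined only at node 1) = 100 + 30 = 130 Ω
R_eq = 130 Ω

Final answer: 130 Ω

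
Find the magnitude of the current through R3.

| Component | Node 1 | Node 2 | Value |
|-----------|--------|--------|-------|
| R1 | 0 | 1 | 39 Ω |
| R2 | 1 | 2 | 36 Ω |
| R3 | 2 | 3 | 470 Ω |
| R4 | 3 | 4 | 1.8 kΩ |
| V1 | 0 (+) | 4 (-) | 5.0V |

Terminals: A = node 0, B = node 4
Nodal analysis, taking node 4 as the 0 V reference.
Source V1 fixes V_0 = 5 V.
KCL at each unknown node (sum of currents leaving = 0; resistances in Ω):
  Node 1: (V_1 - 5)/39 + (V_1 - V_2)/36 = 0
  Node 2: (V_2 - V_1)/36 + (V_2 - V_3)/470 = 0
  Node 3: (V_3 - V_2)/470 + (V_3 - 0)/1800 = 0
Collecting terms (coefficients in siemens):
  0.05342·V_1 - 0.02778·V_2 = 0.1282
  0.02991·V_2 - 0.02778·V_1 - 0.002128·V_3 = 0
  0.002683·V_3 - 0.002128·V_2 = 0
Solving these 3 simultaneous equations (Gaussian elimination) gives:
  V_1 = 4.917 V, V_2 = 4.84 V, V_3 = 3.838 V
I_R3 = (V_2 - V_3)/R3 = (4.84 - 3.838)/470 = 0.002132 A
|I_R3| = 0.002132 A

Final answer: |I_R3| = 0.002132 A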